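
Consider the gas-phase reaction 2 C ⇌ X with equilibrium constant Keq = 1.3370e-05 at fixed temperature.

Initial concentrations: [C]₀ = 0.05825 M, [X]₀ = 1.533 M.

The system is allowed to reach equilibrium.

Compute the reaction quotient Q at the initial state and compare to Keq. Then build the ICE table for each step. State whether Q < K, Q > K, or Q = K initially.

Q₀ = 451.8 vs Keq = 1.3370e-05 ⇒ Q>K, reverse
Step 1:
                  C         X
  I         0.05825     1.533
  C           3.066    -1.533
  E           3.124 1.3048e-04
  solve Keq expr → x = -1.533; check Q = 1.3370e-05

Q₀ = 451.8; Q > K (proceeds reverse)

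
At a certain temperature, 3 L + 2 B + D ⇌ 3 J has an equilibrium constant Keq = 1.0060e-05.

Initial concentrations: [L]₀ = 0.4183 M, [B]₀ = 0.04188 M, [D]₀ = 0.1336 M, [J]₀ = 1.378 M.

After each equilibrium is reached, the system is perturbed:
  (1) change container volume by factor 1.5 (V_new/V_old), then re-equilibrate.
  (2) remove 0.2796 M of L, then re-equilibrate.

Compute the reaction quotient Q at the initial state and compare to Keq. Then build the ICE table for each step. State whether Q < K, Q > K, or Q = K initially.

Q₀ = 1.5257e+05; Q > K (proceeds reverse)

Q₀ = 1.5257e+05 vs Keq = 1.0060e-05 ⇒ Q>K, reverse
Step 1:
                  L         B         D         J
  Initial    0.4183   0.04188    0.1336     1.378
  Change      1.347    0.8983    0.4491    -1.347
  Equil       1.766    0.9402    0.5827   0.03056
  solve Keq expr → x = -0.4491; check Q = 1.0060e-05
Then change container volume by factor 1.5 (V_new/V_old).
Step 2:
                  L         B         D         J
  Initial     1.177    0.6268    0.3885   0.02037
  Change   0.006624  0.004416  0.002208 -0.006624
  Equil       1.184    0.6312    0.3907   0.01375
  solve Keq expr → x = -0.002208; check Q = 1.0060e-05
Then remove 0.2796 M of L.
Step 3:
                  L         B         D         J
  Initial    0.9042    0.6312    0.3907   0.01375
  Change   0.003177  0.002118  0.001059 -0.003177
  Equil      0.9074    0.6333    0.3918   0.01057
  solve Keq expr → x = -0.001059; check Q = 1.0060e-05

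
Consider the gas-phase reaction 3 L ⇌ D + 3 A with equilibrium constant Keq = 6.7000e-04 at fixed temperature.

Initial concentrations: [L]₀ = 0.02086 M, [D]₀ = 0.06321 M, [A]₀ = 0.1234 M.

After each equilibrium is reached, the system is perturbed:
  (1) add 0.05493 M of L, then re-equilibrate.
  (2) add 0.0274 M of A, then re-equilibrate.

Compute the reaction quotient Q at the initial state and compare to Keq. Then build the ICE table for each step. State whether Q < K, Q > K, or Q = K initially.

Q₀ = 13.09; Q > K (proceeds reverse)

Q₀ = 13.09 vs Keq = 6.7000e-04 ⇒ Q>K, reverse
Step 1:
                    L           D           A
  init        0.02086     0.06321      0.1234
  Δ           0.09234    -0.03078    -0.09234
  eq           0.1132     0.03243     0.03106
  solve Keq expr → x = -0.03078; check Q = 6.7000e-04
Then add 0.05493 M of L.
Step 2:
                    L           D           A
  init         0.1681     0.03243     0.03106
  Δ          -0.01067    0.003557     0.01067
  eq           0.1575     0.03599     0.04173
  solve Keq expr → x = 0.003557; check Q = 6.7000e-04
Then add 0.0274 M of A.
Step 3:
                    L           D           A
  init         0.1575     0.03599     0.06913
  Δ           0.01917   -0.006389    -0.01917
  eq           0.1766      0.0296     0.04996
  solve Keq expr → x = -0.006389; check Q = 6.7000e-04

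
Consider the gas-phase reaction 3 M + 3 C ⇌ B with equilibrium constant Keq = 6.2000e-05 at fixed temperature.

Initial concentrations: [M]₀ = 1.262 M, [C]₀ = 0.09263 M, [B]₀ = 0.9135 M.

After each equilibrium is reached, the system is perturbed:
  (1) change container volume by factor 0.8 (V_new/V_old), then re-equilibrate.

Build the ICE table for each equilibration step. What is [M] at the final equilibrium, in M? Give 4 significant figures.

Q₀ = 571.8 vs Keq = 6.2000e-05 ⇒ Q>K, reverse
Step 1:
                  M         C         B
  init        1.262   0.09263    0.9135
  Δ            2.55      2.55   -0.8501
  eq          3.812     2.643   0.06341
  solve Keq expr → x = -0.8501; check Q = 6.2000e-05
Then change container volume by factor 0.8 (V_new/V_old).
Step 2:
                  M         C         B
  init        4.765     3.304   0.07927
  Δ         -0.2499   -0.2499   0.08329
  eq          4.515     3.054    0.1626
  solve Keq expr → x = 0.08329; check Q = 6.2000e-05

[M]_eq = 4.515 M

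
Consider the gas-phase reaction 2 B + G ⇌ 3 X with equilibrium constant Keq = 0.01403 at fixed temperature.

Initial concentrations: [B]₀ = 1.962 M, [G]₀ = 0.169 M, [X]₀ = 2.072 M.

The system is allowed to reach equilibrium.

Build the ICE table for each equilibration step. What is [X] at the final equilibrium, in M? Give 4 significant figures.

Q₀ = 13.67 vs Keq = 0.01403 ⇒ Q>K, reverse
Step 1:
                  B         G         X
  init        1.962     0.169     2.072
  Δ            1.08    0.5401     -1.62
  eq          3.042    0.7091    0.4516
  solve Keq expr → x = -0.5401; check Q = 0.01403

[X]_eq = 0.4516 M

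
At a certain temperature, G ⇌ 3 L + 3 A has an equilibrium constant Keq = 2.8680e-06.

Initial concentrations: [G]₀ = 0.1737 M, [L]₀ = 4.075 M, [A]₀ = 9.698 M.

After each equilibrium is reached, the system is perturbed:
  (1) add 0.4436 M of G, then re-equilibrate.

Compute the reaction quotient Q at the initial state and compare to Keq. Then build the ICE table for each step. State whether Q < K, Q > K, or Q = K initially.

Q₀ = 3.5533e+05 vs Keq = 2.8680e-06 ⇒ Q>K, reverse
Step 1:
                  G         L         A
  Initial    0.1737     4.075     9.698
  Change      1.357    -4.072    -4.072
  Equil       1.531  0.002911     5.626
  solve Keq expr → x = -1.357; check Q = 2.8680e-06
Then add 0.4436 M of G.
Step 2:
                  G         L         A
  Initial     1.975  0.002911     5.626
  Change  -8.5816e-05 2.5745e-04 2.5745e-04
  Equil       1.975  0.003168     5.626
  solve Keq expr → x = 8.5816e-05; check Q = 2.8680e-06

Q₀ = 3.5533e+05; Q > K (proceeds reverse)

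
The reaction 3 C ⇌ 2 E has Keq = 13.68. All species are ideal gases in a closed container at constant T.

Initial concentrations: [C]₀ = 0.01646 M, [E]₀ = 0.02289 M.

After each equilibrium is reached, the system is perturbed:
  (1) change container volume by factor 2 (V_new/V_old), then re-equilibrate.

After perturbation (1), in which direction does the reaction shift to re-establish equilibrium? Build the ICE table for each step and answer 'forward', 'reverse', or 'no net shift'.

Direction: reverse

Q₀ = 117.5 vs Keq = 13.68 ⇒ Q>K, reverse
Step 1:
                   C          E
  Initial    0.01646    0.02289
  Change     0.01019  -0.006796
  Equil      0.02665    0.01609
  solve Keq expr → x = -0.003398; check Q = 13.68
Then change container volume by factor 2 (V_new/V_old).
Step 2:
                   C          E
  Initial    0.01333   0.008047
  Change    0.001775  -0.001183
  Equil       0.0151   0.006864
  solve Keq expr → x = -5.9160e-04; check Q = 13.68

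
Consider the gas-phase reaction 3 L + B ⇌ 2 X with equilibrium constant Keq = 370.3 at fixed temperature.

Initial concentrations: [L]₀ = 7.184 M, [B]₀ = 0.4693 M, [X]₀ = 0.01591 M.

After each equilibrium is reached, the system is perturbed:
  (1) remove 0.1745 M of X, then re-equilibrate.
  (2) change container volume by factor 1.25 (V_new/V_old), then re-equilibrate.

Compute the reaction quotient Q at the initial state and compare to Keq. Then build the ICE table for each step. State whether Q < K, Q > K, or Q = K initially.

Q₀ = 1.4548e-06; Q < K (proceeds forward)

Q₀ = 1.4548e-06 vs Keq = 370.3 ⇒ Q<K, forward
Step 1:
                    L           B           X
  Initial       7.184      0.4693     0.01591
  Change       -1.408     -0.4693      0.9386
  Equil         5.776  1.2766e-05      0.9545
  solve Keq expr → x = 0.4693; check Q = 370.3
Then remove 0.1745 M of X.
Step 2:
                    L           B           X
  Initial       5.776  1.2766e-05        0.78
  Change  -1.2723e-05 -4.2410e-06  8.4820e-06
  Equil         5.776  8.5255e-06        0.78
  solve Keq expr → x = 4.2410e-06; check Q = 370.3
Then change container volume by factor 1.25 (V_new/V_old).
Step 3:
                    L           B           X
  Initial       4.621  6.8204e-06       0.624
  Change   1.1508e-05  3.8361e-06 -7.6722e-06
  Equil         4.621  1.0656e-05       0.624
  solve Keq expr → x = -3.8361e-06; check Q = 370.3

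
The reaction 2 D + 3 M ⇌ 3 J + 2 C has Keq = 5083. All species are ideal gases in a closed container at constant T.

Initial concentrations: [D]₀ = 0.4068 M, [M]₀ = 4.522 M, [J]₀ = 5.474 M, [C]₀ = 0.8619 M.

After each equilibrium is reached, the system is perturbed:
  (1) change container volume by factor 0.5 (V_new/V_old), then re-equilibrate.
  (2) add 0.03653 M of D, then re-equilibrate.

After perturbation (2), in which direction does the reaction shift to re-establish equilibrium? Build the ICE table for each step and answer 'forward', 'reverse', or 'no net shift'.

Q₀ = 7.963 vs Keq = 5083 ⇒ Q<K, forward
Step 1:
                   D          M          J          C
  init        0.4068      4.522      5.474     0.8619
  Δ          -0.3742    -0.5613     0.5613     0.3742
  eq         0.03261      3.961      6.035      1.236
  solve Keq expr → x = 0.1871; check Q = 5083
Then change container volume by factor 0.5 (V_new/V_old).
Step 2:
                   D          M          J          C
  init       0.06522      7.921      12.07      2.472
  Δ                0          0          0          0
  eq         0.06522      7.921      12.07      2.472
  solve Keq expr → x = 0; check Q = 5083
Then add 0.03653 M of D.
Step 3:
                   D          M          J          C
  init        0.1018      7.921      12.07      2.472
  Δ         -0.03453    -0.0518     0.0518    0.03453
  eq         0.06722       7.87      12.12      2.507
  solve Keq expr → x = 0.01727; check Q = 5083

Direction: forward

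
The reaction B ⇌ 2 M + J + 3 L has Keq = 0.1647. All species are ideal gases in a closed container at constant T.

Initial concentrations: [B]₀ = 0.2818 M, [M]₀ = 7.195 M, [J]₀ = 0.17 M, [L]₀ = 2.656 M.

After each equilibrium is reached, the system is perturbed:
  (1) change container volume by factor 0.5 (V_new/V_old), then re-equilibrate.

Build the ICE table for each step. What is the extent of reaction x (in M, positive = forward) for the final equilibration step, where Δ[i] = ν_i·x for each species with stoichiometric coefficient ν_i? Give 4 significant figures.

Q₀ = 585.1 vs Keq = 0.1647 ⇒ Q>K, reverse
Step 1:
                   B          M          J          L
  I           0.2818      7.195       0.17      2.656
  C           0.1698    -0.3397    -0.1698    -0.5095
  E           0.4516      6.855 1.6005e-04      2.146
  solve Keq expr → x = -0.1698; check Q = 0.1647
Then change container volume by factor 0.5 (V_new/V_old).
Step 2:
                   B          M          J          L
  I           0.9033      13.71 3.2010e-04      4.293
  C       3.1008e-04 -6.2016e-04 -3.1008e-04 -9.3025e-04
  E           0.9036      13.71 1.0014e-05      4.292
  solve Keq expr → x = -3.1008e-04; check Q = 0.1647

x = -3.1008e-04 M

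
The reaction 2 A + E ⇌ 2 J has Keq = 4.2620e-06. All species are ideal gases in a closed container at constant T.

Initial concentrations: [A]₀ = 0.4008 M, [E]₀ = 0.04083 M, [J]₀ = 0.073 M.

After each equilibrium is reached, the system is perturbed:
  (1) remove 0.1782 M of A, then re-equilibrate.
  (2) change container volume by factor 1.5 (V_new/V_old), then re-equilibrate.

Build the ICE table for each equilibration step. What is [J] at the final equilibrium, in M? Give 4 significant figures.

[J]_eq = 9.2289e-05 M

Q₀ = 0.8125 vs Keq = 4.2620e-06 ⇒ Q>K, reverse
Step 1:
                  A         E         J
  init       0.4008   0.04083     0.073
  Δ         0.07273   0.03636  -0.07273
  eq         0.4735   0.07719 2.7161e-04
  solve Keq expr → x = -0.03636; check Q = 4.2620e-06
Then remove 0.1782 M of A.
Step 2:
                  A         E         J
  init       0.2953   0.07719 2.7161e-04
  Δ       1.0210e-04 5.1049e-05 -1.0210e-04
  eq         0.2954   0.07725 1.6951e-04
  solve Keq expr → x = -5.1049e-05; check Q = 4.2620e-06
Then change container volume by factor 1.5 (V_new/V_old).
Step 3:
                  A         E         J
  init        0.197    0.0515 1.1301e-04
  Δ       2.0718e-05 1.0359e-05 -2.0718e-05
  eq          0.197   0.05151 9.2289e-05
  solve Keq expr → x = -1.0359e-05; check Q = 4.2620e-06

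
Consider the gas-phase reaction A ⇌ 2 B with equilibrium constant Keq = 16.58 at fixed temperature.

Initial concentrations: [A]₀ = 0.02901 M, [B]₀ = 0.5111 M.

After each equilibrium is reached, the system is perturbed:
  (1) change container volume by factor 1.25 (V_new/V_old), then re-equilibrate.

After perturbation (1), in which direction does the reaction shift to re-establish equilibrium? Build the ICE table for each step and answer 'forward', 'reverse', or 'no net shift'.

Direction: forward

Q₀ = 9.005 vs Keq = 16.58 ⇒ Q<K, forward
Step 1:
                  A         B
  I         0.02901    0.5111
  C        -0.01177   0.02354
  E         0.01724    0.5346
  solve Keq expr → x = 0.01177; check Q = 16.58
Then change container volume by factor 1.25 (V_new/V_old).
Step 2:
                  A         B
  I         0.01379    0.4277
  C       -0.002499  0.004998
  E         0.01129    0.4327
  solve Keq expr → x = 0.002499; check Q = 16.58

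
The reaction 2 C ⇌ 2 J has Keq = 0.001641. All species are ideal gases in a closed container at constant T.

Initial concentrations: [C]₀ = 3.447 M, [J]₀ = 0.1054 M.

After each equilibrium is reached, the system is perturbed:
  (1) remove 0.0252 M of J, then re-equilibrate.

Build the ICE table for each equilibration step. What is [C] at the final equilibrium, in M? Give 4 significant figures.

Q₀ = 9.3497e-04 vs Keq = 0.001641 ⇒ Q<K, forward
Step 1:
                  C         J
  init        3.447    0.1054
  Δ         -0.0329    0.0329
  eq          3.414    0.1383
  solve Keq expr → x = 0.01645; check Q = 0.001641
Then remove 0.0252 M of J.
Step 2:
                  C         J
  init        3.414    0.1131
  Δ        -0.02422   0.02422
  eq           3.39    0.1373
  solve Keq expr → x = 0.01211; check Q = 0.001641

[C]_eq = 3.39 M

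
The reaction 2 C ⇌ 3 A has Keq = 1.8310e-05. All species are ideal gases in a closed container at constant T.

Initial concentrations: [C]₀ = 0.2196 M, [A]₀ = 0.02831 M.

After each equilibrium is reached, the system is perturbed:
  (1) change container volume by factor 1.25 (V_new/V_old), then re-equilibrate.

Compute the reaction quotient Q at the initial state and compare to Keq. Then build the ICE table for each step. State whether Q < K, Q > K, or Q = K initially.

Q₀ = 4.7049e-04 vs Keq = 1.8310e-05 ⇒ Q>K, reverse
Step 1:
                   C          A
  Initial     0.2196    0.02831
  Change     0.01224   -0.01836
  Equil       0.2318   0.009947
  solve Keq expr → x = -0.006121; check Q = 1.8310e-05
Then change container volume by factor 1.25 (V_new/V_old).
Step 2:
                   C          A
  Initial     0.1855   0.007958
  Change  -4.0139e-04 6.0209e-04
  Equil       0.1851    0.00856
  solve Keq expr → x = 2.0070e-04; check Q = 1.8310e-05

Q₀ = 4.7049e-04; Q > K (proceeds reverse)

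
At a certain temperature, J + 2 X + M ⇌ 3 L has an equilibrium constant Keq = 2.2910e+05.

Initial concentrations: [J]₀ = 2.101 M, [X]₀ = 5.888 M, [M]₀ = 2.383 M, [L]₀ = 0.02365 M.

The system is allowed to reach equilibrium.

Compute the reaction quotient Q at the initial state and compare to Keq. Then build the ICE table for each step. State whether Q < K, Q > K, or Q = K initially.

Q₀ = 7.6209e-08; Q < K (proceeds forward)

Q₀ = 7.6209e-08 vs Keq = 2.2910e+05 ⇒ Q<K, forward
Step 1:
                    J           X           M           L
  I             2.101       5.888       2.383     0.02365
  C              -2.1      -4.199        -2.1       6.299
  E          0.001365       1.689      0.2834       6.323
  solve Keq expr → x = 2.1; check Q = 2.2910e+05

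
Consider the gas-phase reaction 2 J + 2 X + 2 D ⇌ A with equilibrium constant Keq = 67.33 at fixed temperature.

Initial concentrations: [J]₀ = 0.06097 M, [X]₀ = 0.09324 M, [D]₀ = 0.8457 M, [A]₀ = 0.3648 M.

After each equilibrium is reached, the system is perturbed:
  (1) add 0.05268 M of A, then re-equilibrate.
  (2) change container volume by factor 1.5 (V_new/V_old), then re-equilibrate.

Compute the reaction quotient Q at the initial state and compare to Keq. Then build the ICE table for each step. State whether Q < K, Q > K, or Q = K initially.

Q₀ = 1.5783e+04; Q > K (proceeds reverse)

Q₀ = 1.5783e+04 vs Keq = 67.33 ⇒ Q>K, reverse
Step 1:
                    J           X           D           A
  init        0.06097     0.09324      0.8457      0.3648
  Δ            0.1743      0.1743      0.1743    -0.08716
  eq           0.2353      0.2676        1.02      0.2776
  solve Keq expr → x = -0.08716; check Q = 67.33
Then add 0.05268 M of A.
Step 2:
                    J           X           D           A
  init         0.2353      0.2676        1.02      0.3303
  Δ          0.009064    0.009064    0.009064   -0.004532
  eq           0.2444      0.2766       1.029      0.3258
  solve Keq expr → x = -0.004532; check Q = 67.33
Then change container volume by factor 1.5 (V_new/V_old).
Step 3:
                    J           X           D           A
  init         0.1629      0.1844      0.6861      0.2172
  Δ           0.08395     0.08395     0.08395    -0.04198
  eq           0.2469      0.2684        0.77      0.1752
  solve Keq expr → x = -0.04198; check Q = 67.33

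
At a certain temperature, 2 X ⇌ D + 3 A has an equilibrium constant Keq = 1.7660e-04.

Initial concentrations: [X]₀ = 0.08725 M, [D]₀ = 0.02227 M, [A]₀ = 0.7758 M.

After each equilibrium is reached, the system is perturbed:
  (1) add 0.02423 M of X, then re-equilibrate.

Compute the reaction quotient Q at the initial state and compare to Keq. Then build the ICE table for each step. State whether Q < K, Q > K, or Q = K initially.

Q₀ = 1.366 vs Keq = 1.7660e-04 ⇒ Q>K, reverse
Step 1:
                   X          D          A
  I          0.08725    0.02227     0.7758
  C          0.04452   -0.02226   -0.06678
  E           0.1318 8.6035e-06      0.709
  solve Keq expr → x = -0.02226; check Q = 1.7660e-04
Then add 0.02423 M of X.
Step 2:
                   X          D          A
  I            0.156 8.6035e-06      0.709
  C       -6.9065e-06 3.4533e-06 1.0360e-05
  E            0.156 1.2057e-05      0.709
  solve Keq expr → x = 3.4533e-06; check Q = 1.7660e-04

Q₀ = 1.366; Q > K (proceeds reverse)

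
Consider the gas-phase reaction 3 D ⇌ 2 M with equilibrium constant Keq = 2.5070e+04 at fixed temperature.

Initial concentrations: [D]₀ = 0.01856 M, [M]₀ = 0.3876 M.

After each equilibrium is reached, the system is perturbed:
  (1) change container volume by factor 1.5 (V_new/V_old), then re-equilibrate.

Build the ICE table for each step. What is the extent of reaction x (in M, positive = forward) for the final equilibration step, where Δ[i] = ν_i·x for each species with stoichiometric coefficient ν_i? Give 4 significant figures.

Q₀ = 2.3498e+04 vs Keq = 2.5070e+04 ⇒ Q<K, forward
Step 1:
                   D          M
  Initial    0.01856     0.3876
  Change  -3.8821e-04 2.5881e-04
  Equil      0.01817     0.3879
  solve Keq expr → x = 1.2940e-04; check Q = 2.5070e+04
Then change container volume by factor 1.5 (V_new/V_old).
Step 2:
                   D          M
  Initial    0.01211     0.2586
  Change    0.001712  -0.001142
  Equil      0.01383     0.2574
  solve Keq expr → x = -5.7077e-04; check Q = 2.5070e+04

x = -5.7077e-04 M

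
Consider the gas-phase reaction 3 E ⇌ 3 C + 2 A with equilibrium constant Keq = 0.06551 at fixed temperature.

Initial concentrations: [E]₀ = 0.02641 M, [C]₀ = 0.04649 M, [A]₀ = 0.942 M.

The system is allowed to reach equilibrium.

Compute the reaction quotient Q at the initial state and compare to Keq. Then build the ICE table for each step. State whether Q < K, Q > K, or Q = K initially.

Q₀ = 4.84; Q > K (proceeds reverse)

Q₀ = 4.84 vs Keq = 0.06551 ⇒ Q>K, reverse
Step 1:
                   E          C          A
  I          0.02641    0.04649      0.942
  C          0.02477   -0.02477   -0.01651
  E          0.05118    0.02172     0.9255
  solve Keq expr → x = -0.008256; check Q = 0.06551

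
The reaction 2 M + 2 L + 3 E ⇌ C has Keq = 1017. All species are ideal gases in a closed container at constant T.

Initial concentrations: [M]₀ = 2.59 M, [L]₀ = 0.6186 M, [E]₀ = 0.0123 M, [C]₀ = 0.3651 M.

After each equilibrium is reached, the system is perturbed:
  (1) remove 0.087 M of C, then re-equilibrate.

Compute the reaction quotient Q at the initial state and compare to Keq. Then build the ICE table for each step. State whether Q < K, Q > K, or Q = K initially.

Q₀ = 7.6432e+04 vs Keq = 1017 ⇒ Q>K, reverse
Step 1:
                   M          L          E          C
  init          2.59     0.6186     0.0123     0.3651
  Δ          0.02491    0.02491    0.03736   -0.01245
  eq           2.615     0.6435    0.04966     0.3526
  solve Keq expr → x = -0.01245; check Q = 1017
Then remove 0.087 M of C.
Step 2:
                   M          L          E          C
  init         2.615     0.6435    0.04966     0.2656
  Δ         -0.00282   -0.00282   -0.00423    0.00141
  eq           2.612     0.6407    0.04543     0.2671
  solve Keq expr → x = 0.00141; check Q = 1017

Q₀ = 7.6432e+04; Q > K (proceeds reverse)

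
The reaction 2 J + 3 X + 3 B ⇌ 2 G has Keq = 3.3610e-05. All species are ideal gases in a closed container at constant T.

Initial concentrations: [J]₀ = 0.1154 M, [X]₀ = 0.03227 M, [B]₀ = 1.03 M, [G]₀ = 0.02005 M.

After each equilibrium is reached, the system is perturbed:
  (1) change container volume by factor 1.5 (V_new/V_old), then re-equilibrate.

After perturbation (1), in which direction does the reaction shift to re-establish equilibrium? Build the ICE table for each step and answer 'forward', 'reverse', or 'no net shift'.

Direction: reverse

Q₀ = 822.1 vs Keq = 3.3610e-05 ⇒ Q>K, reverse
Step 1:
                   J          X          B          G
  init        0.1154    0.03227       1.03    0.02005
  Δ          0.02004    0.03005    0.03005   -0.02004
  eq          0.1354    0.06232       1.06 1.3334e-05
  solve Keq expr → x = -0.01002; check Q = 3.3610e-05
Then change container volume by factor 1.5 (V_new/V_old).
Step 2:
                   J          X          B          G
  init       0.09029    0.04155     0.7067 8.8893e-06
  Δ       6.2543e-06 9.3814e-06 9.3814e-06 -6.2543e-06
  eq          0.0903    0.04156     0.7067 2.6350e-06
  solve Keq expr → x = -3.1271e-06; check Q = 3.3610e-05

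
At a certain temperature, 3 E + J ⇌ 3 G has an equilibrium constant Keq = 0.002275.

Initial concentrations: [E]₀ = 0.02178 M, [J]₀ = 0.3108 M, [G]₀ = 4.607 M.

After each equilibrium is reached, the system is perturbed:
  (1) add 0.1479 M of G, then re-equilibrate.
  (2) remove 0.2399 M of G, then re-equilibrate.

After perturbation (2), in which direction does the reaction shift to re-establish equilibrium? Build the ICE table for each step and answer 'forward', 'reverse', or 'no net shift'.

Direction: forward

Q₀ = 3.0451e+07 vs Keq = 0.002275 ⇒ Q>K, reverse
Step 1:
                    E           J           G
  I           0.02178      0.3108       4.607
  C             3.986       1.329      -3.986
  E             4.007       1.639      0.6214
  solve Keq expr → x = -1.329; check Q = 0.002275
Then add 0.1479 M of G.
Step 2:
                    E           J           G
  I             4.007       1.639      0.7693
  C            0.1234     0.04115     -0.1234
  E             4.131        1.68      0.6459
  solve Keq expr → x = -0.04115; check Q = 0.002275
Then remove 0.2399 M of G.
Step 3:
                    E           J           G
  I             4.131        1.68       0.406
  C           -0.2003    -0.06678      0.2003
  E              3.93       1.614      0.6063
  solve Keq expr → x = 0.06678; check Q = 0.002275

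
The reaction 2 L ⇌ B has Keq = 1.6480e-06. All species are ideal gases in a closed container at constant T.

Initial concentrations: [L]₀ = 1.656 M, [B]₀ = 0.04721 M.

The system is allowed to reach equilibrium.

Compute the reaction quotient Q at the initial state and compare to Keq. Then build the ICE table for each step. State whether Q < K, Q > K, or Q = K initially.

Q₀ = 0.01722 vs Keq = 1.6480e-06 ⇒ Q>K, reverse
Step 1:
                  L         B
  I           1.656   0.04721
  C         0.09441   -0.0472
  E            1.75 5.0494e-06
  solve Keq expr → x = -0.0472; check Q = 1.6480e-06

Q₀ = 0.01722; Q > K (proceeds reverse)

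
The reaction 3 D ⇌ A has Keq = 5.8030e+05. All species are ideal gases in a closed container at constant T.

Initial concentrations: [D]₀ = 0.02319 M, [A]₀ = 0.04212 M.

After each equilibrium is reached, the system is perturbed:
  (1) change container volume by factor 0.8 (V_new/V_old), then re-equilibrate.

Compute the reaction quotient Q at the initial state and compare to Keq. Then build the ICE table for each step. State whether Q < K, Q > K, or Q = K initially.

Q₀ = 3377; Q < K (proceeds forward)

Q₀ = 3377 vs Keq = 5.8030e+05 ⇒ Q<K, forward
Step 1:
                    D           A
  Initial     0.02319     0.04212
  Change     -0.01882    0.006274
  Equil      0.004369     0.04839
  solve Keq expr → x = 0.006274; check Q = 5.8030e+05
Then change container volume by factor 0.8 (V_new/V_old).
Step 2:
                    D           A
  Initial    0.005461     0.06049
  Change  -7.4842e-04  2.4947e-04
  Equil      0.004713     0.06074
  solve Keq expr → x = 2.4947e-04; check Q = 5.8030e+05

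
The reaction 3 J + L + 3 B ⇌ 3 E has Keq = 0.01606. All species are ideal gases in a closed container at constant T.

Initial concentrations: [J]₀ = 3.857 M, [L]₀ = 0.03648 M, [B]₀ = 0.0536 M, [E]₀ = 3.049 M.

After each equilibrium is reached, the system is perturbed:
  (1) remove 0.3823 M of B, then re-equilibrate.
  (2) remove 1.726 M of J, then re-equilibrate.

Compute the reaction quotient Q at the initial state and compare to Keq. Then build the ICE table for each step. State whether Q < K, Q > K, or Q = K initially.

Q₀ = 8.7938e+04; Q > K (proceeds reverse)

Q₀ = 8.7938e+04 vs Keq = 0.01606 ⇒ Q>K, reverse
Step 1:
                    J           L           B           E
  init          3.857     0.03648      0.0536       3.049
  Δ             1.443      0.4809       1.443      -1.443
  eq              5.3      0.5174       1.496       1.606
  solve Keq expr → x = -0.4809; check Q = 0.01606
Then remove 0.3823 M of B.
Step 2:
                    J           L           B           E
  init            5.3      0.5174       1.114       1.606
  Δ            0.1565     0.05216      0.1565     -0.1565
  eq            5.456      0.5696       1.271        1.45
  solve Keq expr → x = -0.05216; check Q = 0.01606
Then remove 1.726 M of J.
Step 3:
                    J           L           B           E
  init           3.73      0.5696       1.271        1.45
  Δ            0.1982     0.06606      0.1982     -0.1982
  eq            3.928      0.6356       1.469       1.252
  solve Keq expr → x = -0.06606; check Q = 0.01606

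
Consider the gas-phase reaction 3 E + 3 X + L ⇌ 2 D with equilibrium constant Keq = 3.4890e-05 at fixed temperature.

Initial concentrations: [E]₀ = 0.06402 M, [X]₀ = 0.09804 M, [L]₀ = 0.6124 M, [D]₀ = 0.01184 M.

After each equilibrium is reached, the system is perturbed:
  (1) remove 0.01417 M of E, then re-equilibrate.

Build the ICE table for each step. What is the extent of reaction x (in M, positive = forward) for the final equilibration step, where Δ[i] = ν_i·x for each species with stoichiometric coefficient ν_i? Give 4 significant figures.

Q₀ = 925.8 vs Keq = 3.4890e-05 ⇒ Q>K, reverse
Step 1:
                    E           X           L           D
  init        0.06402     0.09804      0.6124     0.01184
  Δ           0.01775     0.01775    0.005918    -0.01184
  eq          0.08177      0.1158      0.6183  4.2796e-06
  solve Keq expr → x = -0.005918; check Q = 3.4890e-05
Then remove 0.01417 M of E.
Step 2:
                    E           X           L           D
  init         0.0676      0.1158      0.6183  4.2796e-06
  Δ        1.5938e-06  1.5938e-06  5.3126e-07 -1.0625e-06
  eq          0.06761      0.1158      0.6183  3.2171e-06
  solve Keq expr → x = -5.3126e-07; check Q = 3.4890e-05

x = -5.3126e-07 M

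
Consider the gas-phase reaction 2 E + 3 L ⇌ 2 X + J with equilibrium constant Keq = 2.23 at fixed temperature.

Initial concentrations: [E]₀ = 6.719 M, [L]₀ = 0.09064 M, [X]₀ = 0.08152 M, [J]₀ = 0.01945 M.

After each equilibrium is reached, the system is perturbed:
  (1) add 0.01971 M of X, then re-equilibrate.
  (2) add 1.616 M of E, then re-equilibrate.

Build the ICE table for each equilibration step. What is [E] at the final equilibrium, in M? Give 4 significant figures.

[E]_eq = 8.287 M

Q₀ = 0.003845 vs Keq = 2.23 ⇒ Q<K, forward
Step 1:
                   E          L          X          J
  init         6.719    0.09064    0.08152    0.01945
  Δ         -0.04752   -0.07129    0.04752    0.02376
  eq           6.671    0.01935      0.129    0.04321
  solve Keq expr → x = 0.02376; check Q = 2.23
Then add 0.01971 M of X.
Step 2:
                   E          L          X          J
  init         6.671    0.01935     0.1488    0.04321
  Δ         0.001145   0.001718  -0.001145 -5.7267e-04
  eq           6.673    0.02107     0.1476    0.04264
  solve Keq expr → x = -5.7267e-04; check Q = 2.23
Then add 1.616 M of E.
Step 3:
                   E          L          X          J
  init         8.289    0.02107     0.1476    0.04264
  Δ        -0.001714  -0.002571   0.001714 8.5697e-04
  eq           8.287     0.0185     0.1493     0.0435
  solve Keq expr → x = 8.5697e-04; check Q = 2.23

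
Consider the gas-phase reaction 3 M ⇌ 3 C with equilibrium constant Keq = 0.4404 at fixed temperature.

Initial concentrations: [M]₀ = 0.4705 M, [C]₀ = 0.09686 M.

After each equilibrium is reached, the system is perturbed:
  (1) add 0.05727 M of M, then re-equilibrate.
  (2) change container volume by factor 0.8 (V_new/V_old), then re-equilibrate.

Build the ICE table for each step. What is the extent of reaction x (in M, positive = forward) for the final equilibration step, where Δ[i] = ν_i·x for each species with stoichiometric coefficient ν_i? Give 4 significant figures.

x = 0 M

Q₀ = 0.008725 vs Keq = 0.4404 ⇒ Q<K, forward
Step 1:
                   M          C
  Initial     0.4705    0.09686
  Change     -0.1483     0.1483
  Equil       0.3222     0.2451
  solve Keq expr → x = 0.04943; check Q = 0.4404
Then add 0.05727 M of M.
Step 2:
                   M          C
  Initial     0.3795     0.2451
  Change    -0.02475    0.02475
  Equil       0.3547     0.2699
  solve Keq expr → x = 0.008248; check Q = 0.4404
Then change container volume by factor 0.8 (V_new/V_old).
Step 3:
                   M          C
  Initial     0.4434     0.3374
  Change           0          0
  Equil       0.4434     0.3374
  solve Keq expr → x = 0; check Q = 0.4404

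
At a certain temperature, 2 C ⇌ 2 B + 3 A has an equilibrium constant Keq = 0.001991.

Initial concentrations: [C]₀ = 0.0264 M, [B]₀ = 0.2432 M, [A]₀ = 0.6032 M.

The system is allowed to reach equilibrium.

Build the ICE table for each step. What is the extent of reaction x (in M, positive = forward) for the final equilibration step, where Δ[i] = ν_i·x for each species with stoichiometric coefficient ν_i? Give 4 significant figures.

Q₀ = 18.63 vs Keq = 0.001991 ⇒ Q>K, reverse
Step 1:
                    C           B           A
  I            0.0264      0.2432      0.6032
  C            0.1896     -0.1896     -0.2845
  E             0.216     0.05357      0.3187
  solve Keq expr → x = -0.09482; check Q = 0.001991

x = -0.09482 M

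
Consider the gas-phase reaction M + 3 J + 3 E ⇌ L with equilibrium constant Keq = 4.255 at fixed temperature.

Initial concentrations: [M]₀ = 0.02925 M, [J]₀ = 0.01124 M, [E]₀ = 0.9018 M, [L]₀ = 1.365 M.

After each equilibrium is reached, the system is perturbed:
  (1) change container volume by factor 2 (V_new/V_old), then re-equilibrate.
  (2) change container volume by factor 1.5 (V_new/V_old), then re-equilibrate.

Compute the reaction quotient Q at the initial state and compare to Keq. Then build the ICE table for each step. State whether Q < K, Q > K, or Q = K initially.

Q₀ = 4.4810e+07; Q > K (proceeds reverse)

Q₀ = 4.4810e+07 vs Keq = 4.255 ⇒ Q>K, reverse
Step 1:
                  M         J         E         L
  I         0.02925   0.01124    0.9018     1.365
  C          0.2173    0.6519    0.6519   -0.2173
  E          0.2466    0.6632     1.554     1.148
  solve Keq expr → x = -0.2173; check Q = 4.255
Then change container volume by factor 2 (V_new/V_old).
Step 2:
                  M         J         E         L
  I          0.1233    0.3316    0.7769    0.5738
  C          0.1162    0.3487    0.3487   -0.1162
  E          0.2395    0.6803     1.126    0.4576
  solve Keq expr → x = -0.1162; check Q = 4.255
Then change container volume by factor 1.5 (V_new/V_old).
Step 3:
                  M         J         E         L
  I          0.1597    0.4535    0.7504    0.3051
  C         0.06769    0.2031    0.2031  -0.06769
  E          0.2274    0.6566    0.9535    0.2374
  solve Keq expr → x = -0.06769; check Q = 4.255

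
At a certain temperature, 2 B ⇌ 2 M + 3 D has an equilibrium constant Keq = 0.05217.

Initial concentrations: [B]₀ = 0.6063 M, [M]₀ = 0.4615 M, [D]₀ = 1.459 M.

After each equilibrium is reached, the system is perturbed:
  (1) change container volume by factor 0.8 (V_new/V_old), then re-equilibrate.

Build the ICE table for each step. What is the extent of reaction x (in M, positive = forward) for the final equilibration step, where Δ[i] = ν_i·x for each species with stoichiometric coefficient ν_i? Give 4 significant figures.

x = -0.02263 M

Q₀ = 1.799 vs Keq = 0.05217 ⇒ Q>K, reverse
Step 1:
                    B           M           D
  init         0.6063      0.4615       1.459
  Δ            0.2741     -0.2741     -0.4111
  eq           0.8804      0.1874       1.048
  solve Keq expr → x = -0.137; check Q = 0.05217
Then change container volume by factor 0.8 (V_new/V_old).
Step 2:
                    B           M           D
  init            1.1      0.2343        1.31
  Δ           0.04525    -0.04525    -0.06788
  eq            1.146      0.1891       1.242
  solve Keq expr → x = -0.02263; check Q = 0.05217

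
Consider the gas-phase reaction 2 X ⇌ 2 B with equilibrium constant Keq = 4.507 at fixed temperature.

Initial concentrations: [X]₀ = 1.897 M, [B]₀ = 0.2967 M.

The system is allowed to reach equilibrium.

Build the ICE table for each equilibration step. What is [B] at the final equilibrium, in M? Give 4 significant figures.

Q₀ = 0.02446 vs Keq = 4.507 ⇒ Q<K, forward
Step 1:
                   X          B
  init         1.897     0.2967
  Δ           -1.195      1.195
  eq          0.7024      1.491
  solve Keq expr → x = 0.5973; check Q = 4.507

[B]_eq = 1.491 M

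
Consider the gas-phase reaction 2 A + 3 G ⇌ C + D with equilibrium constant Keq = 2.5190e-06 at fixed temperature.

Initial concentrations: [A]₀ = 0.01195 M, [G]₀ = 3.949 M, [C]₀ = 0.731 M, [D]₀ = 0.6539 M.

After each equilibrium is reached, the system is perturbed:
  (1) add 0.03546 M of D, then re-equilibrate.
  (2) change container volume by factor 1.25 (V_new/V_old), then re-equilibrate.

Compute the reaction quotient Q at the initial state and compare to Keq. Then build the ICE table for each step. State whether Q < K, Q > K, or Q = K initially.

Q₀ = 54.35 vs Keq = 2.5190e-06 ⇒ Q>K, reverse
Step 1:
                   A          G          C          D
  init       0.01195      3.949      0.731     0.6539
  Δ            1.288      1.932     -0.644     -0.644
  eq             1.3      5.881    0.08704   0.009945
  solve Keq expr → x = -0.644; check Q = 2.5190e-06
Then add 0.03546 M of D.
Step 2:
                   A          G          C          D
  init           1.3      5.881    0.08704     0.0454
  Δ          0.05712    0.08568   -0.02856   -0.02856
  eq           1.357      5.967    0.05849    0.01685
  solve Keq expr → x = -0.02856; check Q = 2.5190e-06
Then change container volume by factor 1.25 (V_new/V_old).
Step 3:
                   A          G          C          D
  init         1.086      4.773    0.04679    0.01348
  Δ          0.01086    0.01629  -0.005432  -0.005432
  eq           1.096       4.79    0.04136   0.008045
  solve Keq expr → x = -0.005432; check Q = 2.5190e-06

Q₀ = 54.35; Q > K (proceeds reverse)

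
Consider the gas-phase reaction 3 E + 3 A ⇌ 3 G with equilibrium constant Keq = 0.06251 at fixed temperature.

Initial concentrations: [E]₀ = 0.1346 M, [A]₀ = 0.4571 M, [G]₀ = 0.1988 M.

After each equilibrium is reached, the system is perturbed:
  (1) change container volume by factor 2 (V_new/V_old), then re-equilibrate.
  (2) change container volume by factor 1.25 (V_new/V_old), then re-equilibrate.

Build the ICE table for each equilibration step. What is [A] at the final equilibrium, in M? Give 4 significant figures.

[A]_eq = 0.2503 M

Q₀ = 33.73 vs Keq = 0.06251 ⇒ Q>K, reverse
Step 1:
                   E          A          G
  Initial     0.1346     0.4571     0.1988
  Change      0.1353     0.1353    -0.1353
  Equil       0.2699     0.5924    0.06347
  solve Keq expr → x = -0.04511; check Q = 0.06251
Then change container volume by factor 2 (V_new/V_old).
Step 2:
                   E          A          G
  Initial      0.135     0.2962    0.03173
  Change     0.01349    0.01349   -0.01349
  Equil       0.1485     0.3097    0.01825
  solve Keq expr → x = -0.004496; check Q = 0.06251
Then change container volume by factor 1.25 (V_new/V_old).
Step 3:
                   E          A          G
  Initial     0.1188     0.2478     0.0146
  Change    0.002546   0.002546  -0.002546
  Equil       0.1213     0.2503    0.01205
  solve Keq expr → x = -8.4883e-04; check Q = 0.06251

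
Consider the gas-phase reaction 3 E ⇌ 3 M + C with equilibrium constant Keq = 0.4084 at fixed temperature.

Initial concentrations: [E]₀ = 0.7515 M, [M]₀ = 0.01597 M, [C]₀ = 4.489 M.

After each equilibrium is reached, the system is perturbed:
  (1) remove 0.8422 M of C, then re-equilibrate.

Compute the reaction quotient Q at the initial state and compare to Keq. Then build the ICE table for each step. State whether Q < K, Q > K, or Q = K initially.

Q₀ = 4.3080e-05; Q < K (proceeds forward)

Q₀ = 4.3080e-05 vs Keq = 0.4084 ⇒ Q<K, forward
Step 1:
                    E           M           C
  I            0.7515     0.01597       4.489
  C           -0.2212      0.2212     0.07374
  E            0.5303      0.2372       4.563
  solve Keq expr → x = 0.07374; check Q = 0.4084
Then remove 0.8422 M of C.
Step 2:
                    E           M           C
  I            0.5303      0.2372       3.721
  C          -0.01123     0.01123    0.003744
  E             0.519      0.2484       3.724
  solve Keq expr → x = 0.003744; check Q = 0.4084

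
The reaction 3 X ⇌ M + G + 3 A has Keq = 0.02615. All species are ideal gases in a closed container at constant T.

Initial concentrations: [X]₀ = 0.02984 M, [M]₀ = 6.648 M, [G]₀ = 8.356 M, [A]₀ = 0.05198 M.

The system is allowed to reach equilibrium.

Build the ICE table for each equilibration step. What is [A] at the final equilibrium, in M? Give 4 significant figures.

Q₀ = 293.6 vs Keq = 0.02615 ⇒ Q>K, reverse
Step 1:
                    X           M           G           A
  init        0.02984       6.648       8.356     0.05198
  Δ           0.04607    -0.01536    -0.01536    -0.04607
  eq          0.07591       6.633       8.341    0.005913
  solve Keq expr → x = -0.01536; check Q = 0.02615

[A]_eq = 0.005913 M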